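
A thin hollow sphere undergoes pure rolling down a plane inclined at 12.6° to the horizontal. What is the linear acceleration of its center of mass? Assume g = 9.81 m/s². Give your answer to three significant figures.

For this body I = (2/3)MR², i.e. k = I/(MR²) = 2/3.
Translational: Mg sinθ − f = Ma. Rotational about the CM: fR = Iα = kMRa, so f = kMa.
Eliminating f: Mg sinθ = (1+k)Ma, so a = g sinθ/(1+k) = 9.81 × sin12.6° / 1.667 ≈ 1.28 m/s².

a ≈ 1.28 m/s²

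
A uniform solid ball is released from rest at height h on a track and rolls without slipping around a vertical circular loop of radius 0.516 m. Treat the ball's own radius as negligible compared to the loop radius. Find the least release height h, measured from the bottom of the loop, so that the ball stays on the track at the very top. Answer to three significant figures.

h_min ≈ 1.39 m

The moment of inertia is (2/5)MR², giving k ≡ I/(MR²) = 0.4.
At the top of the loop, the minimum-contact condition is Mg = Mv_top²/r, so v_top² = gr.
With ω = v/R, the kinetic energy at speed v is ½(1+k)Mv² = (7/10)Mv².
Energy conservation from release (height h) to the top (height 2r): Mgh = Mg(2r) + (7/10)M·gr.
Thus h_min = 2r + (1+k)r/2 = r(2 + 1.4/2) = 0.516 × 2.7 ≈ 1.39 m.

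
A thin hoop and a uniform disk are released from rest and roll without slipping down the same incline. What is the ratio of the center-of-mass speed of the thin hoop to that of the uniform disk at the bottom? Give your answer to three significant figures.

v_ratio ≈ 0.866

Each satisfies Mgh = ½(1+k)Mv² with k = I/(MR²), so v ∝ 1/√(1+k).
For the thin hoop k = 1; for the uniform disk k = 0.5.
v₁/v₂ = √((1+k₂)/(1+k₁)) = √(1.5/2) ≈ 0.866.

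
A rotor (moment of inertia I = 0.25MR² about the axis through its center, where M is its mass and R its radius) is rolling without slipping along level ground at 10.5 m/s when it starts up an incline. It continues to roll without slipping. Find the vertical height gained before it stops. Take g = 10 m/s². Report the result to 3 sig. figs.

With I = 0.25MR², the ratio k = I/(MR²) is 0.25.
Pure rolling means v = ωR; then KE = ½Mv² + ½I(v/R)² = ½(1+k)Mv² = (5/8)Mv².
All of this converts to potential energy at the highest point: (5/8)Mv₀² = Mgh.
Thus h = (1+k)v₀²/(2g) = 1.25 × 10.5² / (2 × 10) ≈ 6.89 m.

h ≈ 6.89 m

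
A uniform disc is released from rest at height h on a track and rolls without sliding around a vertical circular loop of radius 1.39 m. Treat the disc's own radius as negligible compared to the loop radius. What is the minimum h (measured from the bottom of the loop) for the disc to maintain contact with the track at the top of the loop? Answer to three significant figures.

With I = (1/2)MR², the ratio k = I/(MR²) is 0.5.
At the top of the loop, the minimum-contact condition is Mg = Mv_top²/r, so v_top² = gr.
With ω = v/R, the kinetic energy at speed v is ½(1+k)Mv² = (3/4)Mv².
Energy conservation from release (height h) to the top (height 2r): Mgh = Mg(2r) + (3/4)M·gr.
Thus h_min = 2r + (1+k)r/2 = r(2 + 1.5/2) = 1.39 × 2.75 ≈ 3.82 m.

h_min ≈ 3.82 m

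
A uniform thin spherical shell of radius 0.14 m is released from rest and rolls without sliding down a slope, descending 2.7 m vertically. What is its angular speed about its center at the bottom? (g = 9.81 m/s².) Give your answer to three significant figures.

ω ≈ 40.3 rad/s

Here I = (2/3)MR², so the shape factor k = I/(MR²) = 2/3.
Pure rolling means v = ωR; then KE = ½Mv² + ½I(v/R)² = ½(1+k)Mv² = (5/6)Mv².
Energy conservation Mgh = ½(1+k)Mv² gives v = √(2gh/(1+k)) = √(2 × 9.81 × 2.7 / 1.667) = 5.638 m/s.
The angular speed follows from ω = v/R = 5.638/0.14 ≈ 40.3 rad/s.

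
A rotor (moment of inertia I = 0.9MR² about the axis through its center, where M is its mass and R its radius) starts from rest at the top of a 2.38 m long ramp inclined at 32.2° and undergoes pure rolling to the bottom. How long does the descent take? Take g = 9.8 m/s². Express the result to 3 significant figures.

t ≈ 1.32 s

For this body I = 0.9MR², i.e. k = I/(MR²) = 0.9.
Along the incline Mg sinθ − f = Ma, and torque about the center fR = Iα = kMR²(a/R) gives f = kMa.
Hence a = g sinθ/(1+k) = 9.8×sin32.2°/1.9 = 2.749 m/s².
Starting from rest, L = ½at², so t = √(2L/a) = √(2×2.38/2.749) ≈ 1.32 s.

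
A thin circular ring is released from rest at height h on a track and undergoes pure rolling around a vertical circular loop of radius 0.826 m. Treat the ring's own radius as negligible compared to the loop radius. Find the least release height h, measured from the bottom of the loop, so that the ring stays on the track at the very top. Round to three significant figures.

h_min ≈ 2.48 m

With I = MR², the ratio k = I/(MR²) is 1.
At the top, contact is just lost when gravity alone supplies the centripetal force: Mg = Mv_top²/r, i.e. v_top² = gr.
With ω = v/R, the kinetic energy at speed v is ½(1+k)Mv² = Mv².
Energy conservation from release (height h) to the top (height 2r): Mgh = Mg(2r) + M·gr.
Thus h_min = 2r + (1+k)r/2 = r(2 + 2/2) = 0.826 × 3 ≈ 2.48 m.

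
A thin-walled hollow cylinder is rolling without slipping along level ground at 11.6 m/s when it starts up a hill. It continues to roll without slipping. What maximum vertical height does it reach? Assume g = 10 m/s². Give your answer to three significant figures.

Here I = MR², so the shape factor k = I/(MR²) = 1.
Rolling without slipping gives ω = v/R, so the total kinetic energy is ½Mv² + ½Iω² = ½(1+k)Mv² = Mv².
At the top the kinetic energy is zero, so Mv₀² = Mgh.
Thus h = (1+k)v₀²/(2g) = 2 × 11.6² / (2 × 10) ≈ 13.5 m.

h ≈ 13.5 m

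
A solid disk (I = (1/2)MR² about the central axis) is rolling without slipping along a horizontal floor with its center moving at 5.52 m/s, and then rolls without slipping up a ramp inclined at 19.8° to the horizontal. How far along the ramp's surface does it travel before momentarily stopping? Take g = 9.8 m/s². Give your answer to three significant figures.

The moment of inertia is (1/2)MR², giving k ≡ I/(MR²) = 0.5.
Rolling without slipping gives ω = v/R, so the total kinetic energy is ½Mv² + ½Iω² = ½(1+k)Mv² = (3/4)Mv².
Setting this equal to Mgh gives the vertical rise h = (1+k)v₀²/(2g) = 1.5×5.52²/(2×9.8) = 2.332 m.
The distance along the slope is d = h/sinθ = 2.332/sin19.8° ≈ 6.88 m.

d ≈ 6.88 m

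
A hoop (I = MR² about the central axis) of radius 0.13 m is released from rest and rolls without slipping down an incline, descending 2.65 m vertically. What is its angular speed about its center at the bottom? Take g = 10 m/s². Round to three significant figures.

ω ≈ 39.6 rad/s

The moment of inertia is MR², giving k ≡ I/(MR²) = 1.
The rolling condition ω = v/R makes the rotational term ½I(v/R)² = ½kMv², so KE_total = ½(1+k)Mv² = Mv².
Energy conservation Mgh = ½(1+k)Mv² gives v = √(2gh/(1+k)) = √(2 × 10 × 2.65 / 2) = 5.148 m/s.
The angular speed follows from ω = v/R = 5.148/0.13 ≈ 39.6 rad/s.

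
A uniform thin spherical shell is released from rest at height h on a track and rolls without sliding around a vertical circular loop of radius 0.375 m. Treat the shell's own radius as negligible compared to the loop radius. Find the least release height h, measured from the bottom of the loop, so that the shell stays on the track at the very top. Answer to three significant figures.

h_min ≈ 1.06 m

With I = (2/3)MR², the ratio k = I/(MR²) is 2/3.
At the top of the loop, the minimum-contact condition is Mg = Mv_top²/r, so v_top² = gr.
With ω = v/R, the kinetic energy at speed v is ½(1+k)Mv² = (5/6)Mv².
Energy conservation from release (height h) to the top (height 2r): Mgh = Mg(2r) + (5/6)M·gr.
Thus h_min = 2r + (1+k)r/2 = r(2 + 1.667/2) = 0.375 × 2.833 ≈ 1.06 m.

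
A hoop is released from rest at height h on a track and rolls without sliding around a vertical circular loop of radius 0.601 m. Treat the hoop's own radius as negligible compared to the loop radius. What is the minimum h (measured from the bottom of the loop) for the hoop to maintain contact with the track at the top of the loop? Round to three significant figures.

With I = MR², the ratio k = I/(MR²) is 1.
At the top, contact is just lost when gravity alone supplies the centripetal force: Mg = Mv_top²/r, i.e. v_top² = gr.
With ω = v/R, the kinetic energy at speed v is ½(1+k)Mv² = Mv².
Energy conservation from release (height h) to the top (height 2r): Mgh = Mg(2r) + M·gr.
Thus h_min = 2r + (1+k)r/2 = r(2 + 2/2) = 0.601 × 3 ≈ 1.80 m.

h_min ≈ 1.80 m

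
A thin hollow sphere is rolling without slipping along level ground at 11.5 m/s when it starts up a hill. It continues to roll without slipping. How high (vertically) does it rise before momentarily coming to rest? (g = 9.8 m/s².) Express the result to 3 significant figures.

h ≈ 11.2 m

The moment of inertia is (2/3)MR², giving k ≡ I/(MR²) = 2/3.
Pure rolling means v = ωR; then KE = ½Mv² + ½I(v/R)² = ½(1+k)Mv² = (5/6)Mv².
At the top the kinetic energy is zero, so (5/6)Mv₀² = Mgh.
Thus h = (1+k)v₀²/(2g) = 1.667 × 11.5² / (2 × 9.8) ≈ 11.2 m.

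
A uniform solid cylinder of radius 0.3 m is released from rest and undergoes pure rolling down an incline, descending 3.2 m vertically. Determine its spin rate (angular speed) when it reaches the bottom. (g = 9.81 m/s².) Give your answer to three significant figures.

ω ≈ 21.6 rad/s

For this body I = (1/2)MR², i.e. k = I/(MR²) = 0.5.
The rolling condition ω = v/R makes the rotational term ½I(v/R)² = ½kMv², so KE_total = ½(1+k)Mv² = (3/4)Mv².
Energy conservation Mgh = ½(1+k)Mv² gives v = √(2gh/(1+k)) = √(2 × 9.81 × 3.2 / 1.5) = 6.47 m/s.
The angular speed follows from ω = v/R = 6.47/0.3 ≈ 21.6 rad/s.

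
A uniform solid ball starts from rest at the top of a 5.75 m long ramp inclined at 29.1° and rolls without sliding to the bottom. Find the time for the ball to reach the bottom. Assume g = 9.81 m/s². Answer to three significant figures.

For this body I = (2/5)MR², i.e. k = I/(MR²) = 0.4.
Translational: Mg sinθ − f = Ma. Rotational about the CM: fR = Iα = kMRa, so f = kMa.
Hence a = g sinθ/(1+k) = 9.81×sin29.1°/1.4 = 3.408 m/s².
With constant a from rest, t = √(2L/a) = √(2·5.75/3.408) ≈ 1.84 s.

t ≈ 1.84 s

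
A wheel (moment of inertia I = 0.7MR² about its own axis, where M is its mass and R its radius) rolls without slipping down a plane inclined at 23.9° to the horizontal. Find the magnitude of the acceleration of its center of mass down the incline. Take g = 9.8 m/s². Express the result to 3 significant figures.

a ≈ 2.34 m/s²

With I = 0.7MR², the ratio k = I/(MR²) is 0.7.
Translational: Mg sinθ − f = Ma. Rotational about the CM: fR = Iα = kMRa, so f = kMa.
Eliminating f: Mg sinθ = (1+k)Ma, so a = g sinθ/(1+k) = 9.8 × sin23.9° / 1.7 ≈ 2.34 m/s².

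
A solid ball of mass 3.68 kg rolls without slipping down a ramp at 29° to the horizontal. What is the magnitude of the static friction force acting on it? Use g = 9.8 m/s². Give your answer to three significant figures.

For this body I = (2/5)MR², i.e. k = I/(MR²) = 0.4.
Newton's second law down the slope: Mg sinθ − f = Ma. The torque equation fR = Iα (with α = a/R) gives f = kMa.
Combining, a = g sinθ/(1+k) and f = kMa = kMg sinθ/(1+k).
f = 0.4 × 3.68 × 9.8 × sin29° / 1.4 ≈ 5.00 N.

f ≈ 5.00 N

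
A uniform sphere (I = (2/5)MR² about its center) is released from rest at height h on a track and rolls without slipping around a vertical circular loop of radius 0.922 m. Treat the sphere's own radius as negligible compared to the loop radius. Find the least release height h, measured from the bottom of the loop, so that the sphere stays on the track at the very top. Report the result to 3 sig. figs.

Here I = (2/5)MR², so the shape factor k = I/(MR²) = 0.4.
At the top of the loop, the minimum-contact condition is Mg = Mv_top²/r, so v_top² = gr.
With ω = v/R, the kinetic energy at speed v is ½(1+k)Mv² = (7/10)Mv².
Energy conservation from release (height h) to the top (height 2r): Mgh = Mg(2r) + (7/10)M·gr.
Thus h_min = 2r + (1+k)r/2 = r(2 + 1.4/2) = 0.922 × 2.7 ≈ 2.49 m.

h_min ≈ 2.49 m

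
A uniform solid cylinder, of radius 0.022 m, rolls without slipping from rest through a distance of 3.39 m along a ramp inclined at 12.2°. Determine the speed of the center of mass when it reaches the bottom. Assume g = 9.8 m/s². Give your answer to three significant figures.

With I = (1/2)MR², the ratio k = I/(MR²) is 0.5.
The rolling condition ω = v/R makes the rotational term ½I(v/R)² = ½kMv², so KE_total = ½(1+k)Mv² = (3/4)Mv².
The vertical drop is h = L sinθ = 3.39 × sin12.2° = 0.7164 m.
Energy conservation: Mgh = (3/4)Mv², so v = √(2gh/(1+k)) = √(2 × 9.8 × 0.7164 / 1.5) ≈ 3.06 m/s.

v ≈ 3.06 m/s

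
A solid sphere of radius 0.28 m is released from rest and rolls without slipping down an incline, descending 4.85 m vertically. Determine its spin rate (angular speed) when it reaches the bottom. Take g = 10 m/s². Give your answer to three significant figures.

The moment of inertia is (2/5)MR², giving k ≡ I/(MR²) = 0.4.
Since it rolls without slipping, ω = v/R and KE = ½Mv² + ½Iω² = ½(1+k)Mv² = (7/10)Mv².
Energy conservation Mgh = ½(1+k)Mv² gives v = √(2gh/(1+k)) = √(2 × 10 × 4.85 / 1.4) = 8.324 m/s.
Then ω = v/R = 8.324 / 0.28 ≈ 29.7 rad/s.

ω ≈ 29.7 rad/s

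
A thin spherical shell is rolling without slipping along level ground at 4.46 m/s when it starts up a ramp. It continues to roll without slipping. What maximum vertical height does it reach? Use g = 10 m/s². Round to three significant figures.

h ≈ 1.66 m

The moment of inertia is (2/3)MR², giving k ≡ I/(MR²) = 2/3.
Since it rolls without slipping, ω = v/R and KE = ½Mv² + ½Iω² = ½(1+k)Mv² = (5/6)Mv².
All of this converts to potential energy at the highest point: (5/6)Mv₀² = Mgh.
Thus h = (1+k)v₀²/(2g) = 1.667 × 4.46² / (2 × 10) ≈ 1.66 m.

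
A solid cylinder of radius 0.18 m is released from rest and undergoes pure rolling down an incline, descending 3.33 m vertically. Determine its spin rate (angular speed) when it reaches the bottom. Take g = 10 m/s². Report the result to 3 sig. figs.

Here I = (1/2)MR², so the shape factor k = I/(MR²) = 0.5.
Pure rolling means v = ωR; then KE = ½Mv² + ½I(v/R)² = ½(1+k)Mv² = (3/4)Mv².
Energy conservation Mgh = ½(1+k)Mv² gives v = √(2gh/(1+k)) = √(2 × 10 × 3.33 / 1.5) = 6.663 m/s.
Then ω = v/R = 6.663 / 0.18 ≈ 37.0 rad/s.

ω ≈ 37.0 rad/s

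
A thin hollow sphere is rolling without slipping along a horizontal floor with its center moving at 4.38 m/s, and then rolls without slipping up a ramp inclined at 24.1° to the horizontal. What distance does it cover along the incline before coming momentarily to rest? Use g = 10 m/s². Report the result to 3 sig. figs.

d ≈ 3.92 m

With I = (2/3)MR², the ratio k = I/(MR²) is 2/3.
Rolling without slipping gives ω = v/R, so the total kinetic energy is ½Mv² + ½Iω² = ½(1+k)Mv² = (5/6)Mv².
Setting this equal to Mgh gives the vertical rise h = (1+k)v₀²/(2g) = 1.667×4.38²/(2×10) = 1.599 m.
The distance along the slope is d = h/sinθ = 1.599/sin24.1° ≈ 3.92 m.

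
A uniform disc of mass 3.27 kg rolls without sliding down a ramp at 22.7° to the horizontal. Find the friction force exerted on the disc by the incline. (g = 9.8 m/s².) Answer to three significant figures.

f ≈ 4.12 N

The moment of inertia is (1/2)MR², giving k ≡ I/(MR²) = 0.5.
Newton's second law down the slope: Mg sinθ − f = Ma. The torque equation fR = Iα (with α = a/R) gives f = kMa.
Combining, a = g sinθ/(1+k) and f = kMa = kMg sinθ/(1+k).
f = 0.5 × 3.27 × 9.8 × sin22.7° / 1.5 ≈ 4.12 N.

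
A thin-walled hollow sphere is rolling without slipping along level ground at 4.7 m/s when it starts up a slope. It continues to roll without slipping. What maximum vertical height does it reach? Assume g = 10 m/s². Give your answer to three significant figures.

h ≈ 1.84 m

Here I = (2/3)MR², so the shape factor k = I/(MR²) = 2/3.
The rolling condition ω = v/R makes the rotational term ½I(v/R)² = ½kMv², so KE_total = ½(1+k)Mv² = (5/6)Mv².
At the top the kinetic energy is zero, so (5/6)Mv₀² = Mgh.
Thus h = (1+k)v₀²/(2g) = 1.667 × 4.7² / (2 × 10) ≈ 1.84 m.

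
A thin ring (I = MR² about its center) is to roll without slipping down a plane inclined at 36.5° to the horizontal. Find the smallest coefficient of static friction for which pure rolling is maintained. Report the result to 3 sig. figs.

Here I = MR², so the shape factor k = I/(MR²) = 1.
Newton's second law down the slope: Mg sinθ − f = Ma. The torque equation fR = Iα (with α = a/R) gives f = kMa.
These give a = g sinθ/(1+k) and the required friction f = kMg sinθ/(1+k).
With N = Mg cosθ, the no-slip condition f ≤ μN gives μ_min = f/N = k tanθ/(1+k).
μ_min = 1 × tan36.5° / 2 ≈ 0.370.

μ_min ≈ 0.370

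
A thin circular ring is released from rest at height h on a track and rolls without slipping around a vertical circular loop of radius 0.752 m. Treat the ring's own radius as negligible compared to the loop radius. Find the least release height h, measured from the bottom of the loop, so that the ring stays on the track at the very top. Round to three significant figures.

The moment of inertia is MR², giving k ≡ I/(MR²) = 1.
At the top of the loop, the minimum-contact condition is Mg = Mv_top²/r, so v_top² = gr.
With ω = v/R, the kinetic energy at speed v is ½(1+k)Mv² = Mv².
Energy conservation from release (height h) to the top (height 2r): Mgh = Mg(2r) + M·gr.
Thus h_min = 2r + (1+k)r/2 = r(2 + 2/2) = 0.752 × 3 ≈ 2.26 m.

h_min ≈ 2.26 m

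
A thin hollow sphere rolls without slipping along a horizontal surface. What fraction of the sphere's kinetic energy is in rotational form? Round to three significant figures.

fraction ≈ 0.400

Here I = (2/3)MR², so the shape factor k = I/(MR²) = 2/3.
Since ω = v/R, the translational part is ½Mv² and the rotational part is ½I(v/R)² = ½kMv²; the total is ½(1+k)Mv².
The rotational fraction is therefore k/(1+k) = (2/3)/1.667 ≈ 0.400.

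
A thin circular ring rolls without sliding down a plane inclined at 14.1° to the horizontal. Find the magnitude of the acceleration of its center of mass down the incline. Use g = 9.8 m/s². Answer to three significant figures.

With I = MR², the ratio k = I/(MR²) is 1.
Newton's second law down the slope: Mg sinθ − f = Ma. The torque equation fR = Iα (with α = a/R) gives f = kMa.
Eliminating f: Mg sinθ = (1+k)Ma, so a = g sinθ/(1+k) = 9.8 × sin14.1° / 2 ≈ 1.19 m/s².

a ≈ 1.19 m/s²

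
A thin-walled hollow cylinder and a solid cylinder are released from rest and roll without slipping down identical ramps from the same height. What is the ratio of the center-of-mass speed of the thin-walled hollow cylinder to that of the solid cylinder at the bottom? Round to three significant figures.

Each satisfies Mgh = ½(1+k)Mv² with k = I/(MR²), so v ∝ 1/√(1+k).
For the thin-walled hollow cylinder k = 1; for the solid cylinder k = 0.5.
v₁/v₂ = √((1+k₂)/(1+k₁)) = √(1.5/2) ≈ 0.866.

v_ratio ≈ 0.866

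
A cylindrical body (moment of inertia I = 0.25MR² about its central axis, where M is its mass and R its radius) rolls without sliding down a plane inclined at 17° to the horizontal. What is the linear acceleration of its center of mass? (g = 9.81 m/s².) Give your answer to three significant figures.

a ≈ 2.29 m/s²

With I = 0.25MR², the ratio k = I/(MR²) is 0.25.
Newton's second law down the slope: Mg sinθ − f = Ma. The torque equation fR = Iα (with α = a/R) gives f = kMa.
Eliminating f: Mg sinθ = (1+k)Ma, so a = g sinθ/(1+k) = 9.81 × sin17° / 1.25 ≈ 2.29 m/s².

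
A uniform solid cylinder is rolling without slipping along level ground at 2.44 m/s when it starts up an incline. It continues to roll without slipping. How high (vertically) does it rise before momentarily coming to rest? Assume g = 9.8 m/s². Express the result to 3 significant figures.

Here I = (1/2)MR², so the shape factor k = I/(MR²) = 0.5.
The rolling condition ω = v/R makes the rotational term ½I(v/R)² = ½kMv², so KE_total = ½(1+k)Mv² = (3/4)Mv².
At the top the kinetic energy is zero, so (3/4)Mv₀² = Mgh.
Thus h = (1+k)v₀²/(2g) = 1.5 × 2.44² / (2 × 9.8) ≈ 0.456 m.

h ≈ 0.456 m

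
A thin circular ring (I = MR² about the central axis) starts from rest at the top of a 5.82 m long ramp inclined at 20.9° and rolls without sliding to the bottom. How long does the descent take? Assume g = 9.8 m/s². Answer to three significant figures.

With I = MR², the ratio k = I/(MR²) is 1.
Along the incline Mg sinθ − f = Ma, and torque about the center fR = Iα = kMR²(a/R) gives f = kMa.
Hence a = g sinθ/(1+k) = 9.8×sin20.9°/2 = 1.748 m/s².
With constant a from rest, t = √(2L/a) = √(2·5.82/1.748) ≈ 2.58 s.

t ≈ 2.58 s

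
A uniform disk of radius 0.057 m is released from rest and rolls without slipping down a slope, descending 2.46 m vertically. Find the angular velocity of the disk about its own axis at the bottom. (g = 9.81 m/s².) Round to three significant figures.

ω ≈ 99.5 rad/s

With I = (1/2)MR², the ratio k = I/(MR²) is 0.5.
Since it rolls without slipping, ω = v/R and KE = ½Mv² + ½Iω² = ½(1+k)Mv² = (3/4)Mv².
Energy conservation Mgh = ½(1+k)Mv² gives v = √(2gh/(1+k)) = √(2 × 9.81 × 2.46 / 1.5) = 5.672 m/s.
Then ω = v/R = 5.672 / 0.057 ≈ 99.5 rad/s.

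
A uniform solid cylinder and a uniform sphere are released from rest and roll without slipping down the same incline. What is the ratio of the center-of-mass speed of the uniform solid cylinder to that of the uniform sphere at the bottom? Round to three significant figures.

Each satisfies Mgh = ½(1+k)Mv² with k = I/(MR²), so v ∝ 1/√(1+k).
For the uniform solid cylinder k = 0.5; for the uniform sphere k = 0.4.
v₁/v₂ = √((1+k₂)/(1+k₁)) = √(1.4/1.5) ≈ 0.966.

v_ratio ≈ 0.966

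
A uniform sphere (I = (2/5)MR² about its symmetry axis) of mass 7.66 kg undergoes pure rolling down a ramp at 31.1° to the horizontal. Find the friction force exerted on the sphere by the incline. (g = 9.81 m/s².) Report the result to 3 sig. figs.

With I = (2/5)MR², the ratio k = I/(MR²) is 0.4.
Translational: Mg sinθ − f = Ma. Rotational about the CM: fR = Iα = kMRa, so f = kMa.
Combining, a = g sinθ/(1+k) and f = kMa = kMg sinθ/(1+k).
f = 0.4 × 7.66 × 9.81 × sin31.1° / 1.4 ≈ 11.1 N.

f ≈ 11.1 N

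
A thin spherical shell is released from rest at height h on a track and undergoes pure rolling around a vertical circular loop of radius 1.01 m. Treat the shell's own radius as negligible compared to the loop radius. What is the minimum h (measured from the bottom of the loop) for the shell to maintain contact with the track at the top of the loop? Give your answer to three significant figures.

h_min ≈ 2.86 m

Here I = (2/3)MR², so the shape factor k = I/(MR²) = 2/3.
At the top, contact is just lost when gravity alone supplies the centripetal force: Mg = Mv_top²/r, i.e. v_top² = gr.
With ω = v/R, the kinetic energy at speed v is ½(1+k)Mv² = (5/6)Mv².
Energy conservation from release (height h) to the top (height 2r): Mgh = Mg(2r) + (5/6)M·gr.
Thus h_min = 2r + (1+k)r/2 = r(2 + 1.667/2) = 1.01 × 2.833 ≈ 2.86 m.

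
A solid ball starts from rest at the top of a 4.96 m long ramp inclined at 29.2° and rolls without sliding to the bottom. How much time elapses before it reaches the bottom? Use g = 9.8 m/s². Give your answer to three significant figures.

t ≈ 1.70 s

The moment of inertia is (2/5)MR², giving k ≡ I/(MR²) = 0.4.
Along the incline Mg sinθ − f = Ma, and torque about the center fR = Iα = kMR²(a/R) gives f = kMa.
Hence a = g sinθ/(1+k) = 9.8×sin29.2°/1.4 = 3.415 m/s².
Starting from rest, L = ½at², so t = √(2L/a) = √(2×4.96/3.415) ≈ 1.70 s.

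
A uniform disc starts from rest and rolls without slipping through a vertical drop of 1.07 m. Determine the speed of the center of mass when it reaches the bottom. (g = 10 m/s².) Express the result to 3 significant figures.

The moment of inertia is (1/2)MR², giving k ≡ I/(MR²) = 0.5.
Since it rolls without slipping, ω = v/R and KE = ½Mv² + ½Iω² = ½(1+k)Mv² = (3/4)Mv².
Energy conservation: Mgh = (3/4)Mv², so v = √(2gh/(1+k)) = √(2 × 10 × 1.07 / 1.5) ≈ 3.78 m/s.

v ≈ 3.78 m/s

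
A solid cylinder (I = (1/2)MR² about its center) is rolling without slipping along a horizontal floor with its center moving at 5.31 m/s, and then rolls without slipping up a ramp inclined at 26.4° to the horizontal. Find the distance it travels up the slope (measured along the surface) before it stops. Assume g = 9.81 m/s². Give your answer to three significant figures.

d ≈ 4.85 m

Here I = (1/2)MR², so the shape factor k = I/(MR²) = 0.5.
Rolling without slipping gives ω = v/R, so the total kinetic energy is ½Mv² + ½Iω² = ½(1+k)Mv² = (3/4)Mv².
Setting this equal to Mgh gives the vertical rise h = (1+k)v₀²/(2g) = 1.5×5.31²/(2×9.81) = 2.156 m.
Along the incline, d = h/sinθ = 2.156/sin26.4° ≈ 4.85 m.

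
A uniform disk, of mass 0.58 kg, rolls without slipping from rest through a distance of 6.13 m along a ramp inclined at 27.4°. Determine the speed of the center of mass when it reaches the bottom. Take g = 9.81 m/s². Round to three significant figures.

v ≈ 6.07 m/s

The moment of inertia is (1/2)MR², giving k ≡ I/(MR²) = 0.5.
Rolling without slipping gives ω = v/R, so the total kinetic energy is ½Mv² + ½Iω² = ½(1+k)Mv² = (3/4)Mv².
The vertical drop is h = L sinθ = 6.13 × sin27.4° = 2.821 m.
Setting Mgh = (3/4)Mv² gives v = √(2gh/(1+k)) = √(2·9.81·2.821/1.5) ≈ 6.07 m/s.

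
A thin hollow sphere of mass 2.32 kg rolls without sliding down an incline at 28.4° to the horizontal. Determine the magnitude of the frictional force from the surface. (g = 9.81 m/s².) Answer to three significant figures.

For this body I = (2/3)MR², i.e. k = I/(MR²) = 2/3.
Along the incline Mg sinθ − f = Ma, and torque about the center fR = Iα = kMR²(a/R) gives f = kMa.
Combining, a = g sinθ/(1+k) and f = kMa = kMg sinθ/(1+k).
f = (2/3) × 2.32 × 9.81 × sin28.4° / 1.667 ≈ 4.33 N.

f ≈ 4.33 N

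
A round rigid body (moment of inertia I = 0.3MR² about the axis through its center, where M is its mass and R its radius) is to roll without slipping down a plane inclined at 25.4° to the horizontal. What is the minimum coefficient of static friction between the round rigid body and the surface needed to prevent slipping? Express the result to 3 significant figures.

μ_min ≈ 0.110

For this body I = 0.3MR², i.e. k = I/(MR²) = 0.3.
Translational: Mg sinθ − f = Ma. Rotational about the CM: fR = Iα = kMRa, so f = kMa.
These give a = g sinθ/(1+k) and the required friction f = kMg sinθ/(1+k).
The normal force is N = Mg cosθ, so μ_min = f/N = k tanθ/(1+k).
μ_min = 0.3 × tan25.4° / 1.3 ≈ 0.110.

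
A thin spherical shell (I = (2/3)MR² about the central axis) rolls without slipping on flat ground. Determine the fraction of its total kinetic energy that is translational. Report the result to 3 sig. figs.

fraction ≈ 0.600

For this body I = (2/3)MR², i.e. k = I/(MR²) = 2/3.
Since ω = v/R, the translational part is ½Mv² and the rotational part is ½I(v/R)² = ½kMv²; the total is ½(1+k)Mv².
The translational fraction is therefore 1/(1+k) = 1/1.667 ≈ 0.600.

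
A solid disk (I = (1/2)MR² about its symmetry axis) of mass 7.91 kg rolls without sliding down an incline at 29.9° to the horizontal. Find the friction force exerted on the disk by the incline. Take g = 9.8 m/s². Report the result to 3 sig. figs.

For this body I = (1/2)MR², i.e. k = I/(MR²) = 0.5.
Along the incline Mg sinθ − f = Ma, and torque about the center fR = Iα = kMR²(a/R) gives f = kMa.
Combining, a = g sinθ/(1+k) and f = kMa = kMg sinθ/(1+k).
f = 0.5 × 7.91 × 9.8 × sin29.9° / 1.5 ≈ 12.9 N.

f ≈ 12.9 N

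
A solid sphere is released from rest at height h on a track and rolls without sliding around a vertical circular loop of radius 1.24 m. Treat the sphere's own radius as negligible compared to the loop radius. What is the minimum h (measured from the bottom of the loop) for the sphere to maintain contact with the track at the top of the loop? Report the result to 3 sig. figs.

h_min ≈ 3.35 m

Here I = (2/5)MR², so the shape factor k = I/(MR²) = 0.4.
At the top, contact is just lost when gravity alone supplies the centripetal force: Mg = Mv_top²/r, i.e. v_top² = gr.
With ω = v/R, the kinetic energy at speed v is ½(1+k)Mv² = (7/10)Mv².
Energy conservation from release (height h) to the top (height 2r): Mgh = Mg(2r) + (7/10)M·gr.
Thus h_min = 2r + (1+k)r/2 = r(2 + 1.4/2) = 1.24 × 2.7 ≈ 3.35 m.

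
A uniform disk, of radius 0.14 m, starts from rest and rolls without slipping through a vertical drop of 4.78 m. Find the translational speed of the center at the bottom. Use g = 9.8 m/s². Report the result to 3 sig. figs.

The moment of inertia is (1/2)MR², giving k ≡ I/(MR²) = 0.5.
The rolling condition ω = v/R makes the rotational term ½I(v/R)² = ½kMv², so KE_total = ½(1+k)Mv² = (3/4)Mv².
Setting Mgh = (3/4)Mv² gives v = √(2gh/(1+k)) = √(2·9.8·4.78/1.5) ≈ 7.90 m/s.

v ≈ 7.90 m/s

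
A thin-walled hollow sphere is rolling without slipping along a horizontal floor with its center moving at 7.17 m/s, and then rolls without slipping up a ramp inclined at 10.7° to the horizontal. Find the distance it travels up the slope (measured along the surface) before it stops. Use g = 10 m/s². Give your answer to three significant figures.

With I = (2/3)MR², the ratio k = I/(MR²) is 2/3.
Rolling without slipping gives ω = v/R, so the total kinetic energy is ½Mv² + ½Iω² = ½(1+k)Mv² = (5/6)Mv².
Setting this equal to Mgh gives the vertical rise h = (1+k)v₀²/(2g) = 1.667×7.17²/(2×10) = 4.284 m.
Along the incline, d = h/sinθ = 4.284/sin10.7° ≈ 23.1 m.

d ≈ 23.1 m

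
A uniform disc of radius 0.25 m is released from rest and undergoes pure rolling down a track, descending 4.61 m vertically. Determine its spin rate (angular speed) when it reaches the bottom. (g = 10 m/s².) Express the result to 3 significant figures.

With I = (1/2)MR², the ratio k = I/(MR²) is 0.5.
Since it rolls without slipping, ω = v/R and KE = ½Mv² + ½Iω² = ½(1+k)Mv² = (3/4)Mv².
Energy conservation Mgh = ½(1+k)Mv² gives v = √(2gh/(1+k)) = √(2 × 10 × 4.61 / 1.5) = 7.84 m/s.
Then ω = v/R = 7.84 / 0.25 ≈ 31.4 rad/s.

ω ≈ 31.4 rad/s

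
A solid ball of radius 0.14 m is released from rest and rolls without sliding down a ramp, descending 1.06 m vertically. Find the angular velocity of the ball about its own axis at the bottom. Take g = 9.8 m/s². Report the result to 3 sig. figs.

ω ≈ 27.5 rad/s

The moment of inertia is (2/5)MR², giving k ≡ I/(MR²) = 0.4.
Since it rolls without slipping, ω = v/R and KE = ½Mv² + ½Iω² = ½(1+k)Mv² = (7/10)Mv².
Energy conservation Mgh = ½(1+k)Mv² gives v = √(2gh/(1+k)) = √(2 × 9.8 × 1.06 / 1.4) = 3.852 m/s.
Then ω = v/R = 3.852 / 0.14 ≈ 27.5 rad/s.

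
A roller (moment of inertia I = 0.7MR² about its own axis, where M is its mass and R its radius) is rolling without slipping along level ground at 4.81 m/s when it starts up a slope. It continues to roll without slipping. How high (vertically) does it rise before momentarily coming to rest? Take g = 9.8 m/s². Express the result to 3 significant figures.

For this body I = 0.7MR², i.e. k = I/(MR²) = 0.7.
Rolling without slipping gives ω = v/R, so the total kinetic energy is ½Mv² + ½Iω² = ½(1+k)Mv² = (17/20)Mv².
At the top the kinetic energy is zero, so (17/20)Mv₀² = Mgh.
Thus h = (1+k)v₀²/(2g) = 1.7 × 4.81² / (2 × 9.8) ≈ 2.01 m.

h ≈ 2.01 m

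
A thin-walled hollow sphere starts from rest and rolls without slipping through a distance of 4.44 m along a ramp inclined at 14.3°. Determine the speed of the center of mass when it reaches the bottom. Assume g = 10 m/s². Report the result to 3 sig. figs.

v ≈ 3.63 m/s

The moment of inertia is (2/3)MR², giving k ≡ I/(MR²) = 2/3.
Pure rolling means v = ωR; then KE = ½Mv² + ½I(v/R)² = ½(1+k)Mv² = (5/6)Mv².
The vertical drop is h = L sinθ = 4.44 × sin14.3° = 1.097 m.
Setting Mgh = (5/6)Mv² gives v = √(2gh/(1+k)) = √(2·10·1.097/1.667) ≈ 3.63 m/s.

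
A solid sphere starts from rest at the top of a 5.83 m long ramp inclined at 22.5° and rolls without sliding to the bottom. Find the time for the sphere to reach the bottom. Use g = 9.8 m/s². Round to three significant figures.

Here I = (2/5)MR², so the shape factor k = I/(MR²) = 0.4.
Newton's second law down the slope: Mg sinθ − f = Ma. The torque equation fR = Iα (with α = a/R) gives f = kMa.
Hence a = g sinθ/(1+k) = 9.8×sin22.5°/1.4 = 2.679 m/s².
Starting from rest, L = ½at², so t = √(2L/a) = √(2×5.83/2.679) ≈ 2.09 s.

t ≈ 2.09 s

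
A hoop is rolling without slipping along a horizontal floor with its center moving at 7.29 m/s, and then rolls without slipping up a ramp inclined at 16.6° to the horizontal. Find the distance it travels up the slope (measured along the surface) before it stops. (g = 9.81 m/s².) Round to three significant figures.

d ≈ 19.0 m

Here I = MR², so the shape factor k = I/(MR²) = 1.
Since it rolls without slipping, ω = v/R and KE = ½Mv² + ½Iω² = ½(1+k)Mv² = Mv².
Setting this equal to Mgh gives the vertical rise h = (1+k)v₀²/(2g) = 2×7.29²/(2×9.81) = 5.417 m.
The distance along the slope is d = h/sinθ = 5.417/sin16.6° ≈ 19.0 m.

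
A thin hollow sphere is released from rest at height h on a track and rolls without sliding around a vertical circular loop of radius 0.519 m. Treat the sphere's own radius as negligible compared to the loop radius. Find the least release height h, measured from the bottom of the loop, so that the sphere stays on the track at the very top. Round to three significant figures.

h_min ≈ 1.47 m

For this body I = (2/3)MR², i.e. k = I/(MR²) = 2/3.
At the top of the loop, the minimum-contact condition is Mg = Mv_top²/r, so v_top² = gr.
With ω = v/R, the kinetic energy at speed v is ½(1+k)Mv² = (5/6)Mv².
Energy conservation from release (height h) to the top (height 2r): Mgh = Mg(2r) + (5/6)M·gr.
Thus h_min = 2r + (1+k)r/2 = r(2 + 1.667/2) = 0.519 × 2.833 ≈ 1.47 m.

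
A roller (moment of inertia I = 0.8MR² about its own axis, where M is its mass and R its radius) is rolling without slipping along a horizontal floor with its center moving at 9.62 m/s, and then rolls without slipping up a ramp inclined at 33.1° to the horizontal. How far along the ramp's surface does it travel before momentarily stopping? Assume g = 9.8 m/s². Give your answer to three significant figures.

The moment of inertia is 0.8MR², giving k ≡ I/(MR²) = 0.8.
Pure rolling means v = ωR; then KE = ½Mv² + ½I(v/R)² = ½(1+k)Mv² = (9/10)Mv².
Setting this equal to Mgh gives the vertical rise h = (1+k)v₀²/(2g) = 1.8×9.62²/(2×9.8) = 8.499 m.
The distance along the slope is d = h/sinθ = 8.499/sin33.1° ≈ 15.6 m.

d ≈ 15.6 m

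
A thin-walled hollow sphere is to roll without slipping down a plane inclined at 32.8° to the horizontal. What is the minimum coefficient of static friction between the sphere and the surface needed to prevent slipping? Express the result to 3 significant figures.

For this body I = (2/3)MR², i.e. k = I/(MR²) = 2/3.
Along the incline Mg sinθ − f = Ma, and torque about the center fR = Iα = kMR²(a/R) gives f = kMa.
These give a = g sinθ/(1+k) and the required friction f = kMg sinθ/(1+k).
The normal force is N = Mg cosθ, so μ_min = f/N = k tanθ/(1+k).
μ_min = (2/3) × tan32.8° / 1.667 ≈ 0.258.

μ_min ≈ 0.258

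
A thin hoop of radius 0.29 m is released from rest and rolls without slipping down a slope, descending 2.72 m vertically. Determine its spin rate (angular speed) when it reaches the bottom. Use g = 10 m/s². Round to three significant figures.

With I = MR², the ratio k = I/(MR²) is 1.
Pure rolling means v = ωR; then KE = ½Mv² + ½I(v/R)² = ½(1+k)Mv² = Mv².
Energy conservation Mgh = ½(1+k)Mv² gives v = √(2gh/(1+k)) = √(2 × 10 × 2.72 / 2) = 5.215 m/s.
Then ω = v/R = 5.215 / 0.29 ≈ 18.0 rad/s.

ω ≈ 18.0 rad/s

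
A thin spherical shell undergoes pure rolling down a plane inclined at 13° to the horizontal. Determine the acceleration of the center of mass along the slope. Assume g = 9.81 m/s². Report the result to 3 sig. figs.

a ≈ 1.32 m/s²

The moment of inertia is (2/3)MR², giving k ≡ I/(MR²) = 2/3.
Newton's second law down the slope: Mg sinθ − f = Ma. The torque equation fR = Iα (with α = a/R) gives f = kMa.
Eliminating f: Mg sinθ = (1+k)Ma, so a = g sinθ/(1+k) = 9.81 × sin13° / 1.667 ≈ 1.32 m/s².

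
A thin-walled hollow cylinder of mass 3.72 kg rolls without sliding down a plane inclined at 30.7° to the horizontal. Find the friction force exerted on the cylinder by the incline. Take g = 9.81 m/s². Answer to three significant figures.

With I = MR², the ratio k = I/(MR²) is 1.
Newton's second law down the slope: Mg sinθ − f = Ma. The torque equation fR = Iα (with α = a/R) gives f = kMa.
Combining, a = g sinθ/(1+k) and f = kMa = kMg sinθ/(1+k).
f = 1 × 3.72 × 9.81 × sin30.7° / 2 ≈ 9.32 N.

f ≈ 9.32 N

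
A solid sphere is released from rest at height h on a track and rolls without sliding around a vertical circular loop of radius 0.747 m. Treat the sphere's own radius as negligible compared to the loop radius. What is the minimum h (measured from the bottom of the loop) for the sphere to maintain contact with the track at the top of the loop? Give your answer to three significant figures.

With I = (2/5)MR², the ratio k = I/(MR²) is 0.4.
At the top of the loop, the minimum-contact condition is Mg = Mv_top²/r, so v_top² = gr.
With ω = v/R, the kinetic energy at speed v is ½(1+k)Mv² = (7/10)Mv².
Energy conservation from release (height h) to the top (height 2r): Mgh = Mg(2r) + (7/10)M·gr.
Thus h_min = 2r + (1+k)r/2 = r(2 + 1.4/2) = 0.747 × 2.7 ≈ 2.02 m.

h_min ≈ 2.02 m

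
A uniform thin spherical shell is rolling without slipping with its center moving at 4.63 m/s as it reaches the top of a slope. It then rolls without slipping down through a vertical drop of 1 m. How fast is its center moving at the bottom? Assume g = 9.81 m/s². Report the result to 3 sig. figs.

v ≈ 5.76 m/s

Here I = (2/3)MR², so the shape factor k = I/(MR²) = 2/3.
Pure rolling means v = ωR; then KE = ½Mv² + ½I(v/R)² = ½(1+k)Mv² = (5/6)Mv².
Energy conservation: (5/6)Mv₀² + Mgh = (5/6)Mv², so v² = v₀² + 2gh/(1+k).
v = √(4.63² + 2×9.81×1/1.667) = √33.21 ≈ 5.76 m/s.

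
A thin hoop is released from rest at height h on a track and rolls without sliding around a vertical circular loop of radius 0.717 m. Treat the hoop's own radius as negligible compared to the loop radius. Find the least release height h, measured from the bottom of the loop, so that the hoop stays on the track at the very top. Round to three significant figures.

h_min ≈ 2.15 m

With I = MR², the ratio k = I/(MR²) is 1.
At the top, contact is just lost when gravity alone supplies the centripetal force: Mg = Mv_top²/r, i.e. v_top² = gr.
With ω = v/R, the kinetic energy at speed v is ½(1+k)Mv² = Mv².
Energy conservation from release (height h) to the top (height 2r): Mgh = Mg(2r) + M·gr.
Thus h_min = 2r + (1+k)r/2 = r(2 + 2/2) = 0.717 × 3 ≈ 2.15 m.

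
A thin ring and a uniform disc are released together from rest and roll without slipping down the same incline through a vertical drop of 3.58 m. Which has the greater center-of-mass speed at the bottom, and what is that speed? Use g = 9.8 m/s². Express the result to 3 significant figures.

the uniform disc, at v ≈ 6.84 m/s

For rolling without slipping, Mgh = ½(1+k)Mv² where k = I/(MR²), so v = √(2gh/(1+k)).
Thin ring: k = 1, giving v = √(2×9.8×3.58/2) = 5.923 m/s.
Uniform disc: k = 0.5, giving v = √(2×9.8×3.58/1.5) = 6.839 m/s.
The smaller k wins: the uniform disc, at ≈ 6.84 m/s.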